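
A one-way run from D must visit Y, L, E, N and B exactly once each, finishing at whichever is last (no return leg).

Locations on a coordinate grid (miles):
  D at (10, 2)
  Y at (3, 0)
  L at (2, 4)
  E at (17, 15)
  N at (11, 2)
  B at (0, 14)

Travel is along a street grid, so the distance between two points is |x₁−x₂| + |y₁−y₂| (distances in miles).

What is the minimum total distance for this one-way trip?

Shortest open route: 46 miles.

There are 5! = 120 possible orderings.
D → Y → L → E → N → B: 9+5+26+19+23 = 82
D → Y → L → E → B → N: 9+5+26+18+23 = 81
D → Y → L → N → E → B: 9+5+11+19+18 = 62
D → Y → L → N → B → E: 9+5+11+23+18 = 66
D → Y → L → B → E → N: 9+5+12+18+19 = 63
D → Y → L → B → N → E: 9+5+12+23+19 = 68
D → Y → E → L → N → B: 9+29+26+11+23 = 98
D → Y → E → L → B → N: 9+29+26+12+23 = 99
D → Y → E → N → L → B: 9+29+19+11+12 = 80
D → Y → E → N → B → L: 9+29+19+23+12 = 92
D → Y → E → B → L → N: 9+29+18+12+11 = 79
D → Y → E → B → N → L: 9+29+18+23+11 = 90
D → Y → N → L → E → B: 9+10+11+26+18 = 74
D → Y → N → L → B → E: 9+10+11+12+18 = 60
… (106 more)
D → N → Y → L → B → E: 1+10+5+12+18 = 46  ← best
The minimum is 46.
One shortest path: D → N → Y → L → B → E.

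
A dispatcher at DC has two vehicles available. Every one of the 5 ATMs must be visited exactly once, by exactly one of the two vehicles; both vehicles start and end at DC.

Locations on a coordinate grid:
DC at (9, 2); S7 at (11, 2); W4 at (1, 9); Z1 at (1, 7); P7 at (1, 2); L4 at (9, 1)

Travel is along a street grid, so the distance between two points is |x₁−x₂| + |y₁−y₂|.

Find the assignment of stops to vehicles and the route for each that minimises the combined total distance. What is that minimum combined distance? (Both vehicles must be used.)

Minimum combined distance: 36.

There are 2^4 − 1 = 15 ways to divide the 5 stops into two non-empty groups. For each, the best each vehicle can do is its own shortest tour through its group:
  {S7} + {W4, Z1, P7, L4}: 4 + 32 = 36
  {W4} + {S7, Z1, P7, L4}: 30 + 32 = 62
  {S7, W4} + {Z1, P7, L4}: 34 + 28 = 62
  {Z1} + {S7, W4, P7, L4}: 26 + 36 = 62
  {S7, Z1} + {W4, P7, L4}: 30 + 32 = 62
  {W4, Z1} + {S7, P7, L4}: 30 + 22 = 52
  … (15 splits in total)
Best: vehicle 1 DC → S7 → DC = 4; vehicle 2 DC → W4 → Z1 → P7 → L4 → DC = 32; combined 36.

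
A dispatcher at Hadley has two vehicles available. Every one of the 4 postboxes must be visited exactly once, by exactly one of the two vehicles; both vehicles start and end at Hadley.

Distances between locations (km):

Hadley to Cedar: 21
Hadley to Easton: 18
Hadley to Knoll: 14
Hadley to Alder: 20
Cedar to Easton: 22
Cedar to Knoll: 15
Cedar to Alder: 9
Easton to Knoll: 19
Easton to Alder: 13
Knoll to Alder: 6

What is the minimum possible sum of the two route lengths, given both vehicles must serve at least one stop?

Minimum combined distance: 86 km.

There are 2^3 − 1 = 7 ways to divide the 4 stops into two non-empty groups. For each, the best each vehicle can do is its own shortest tour through its group:
  {Cedar} + {Easton, Knoll, Alder}: 42 + 51 = 93
  {Easton} + {Cedar, Knoll, Alder}: 36 + 50 = 86
  {Cedar, Easton} + {Knoll, Alder}: 61 + 40 = 101
  {Knoll} + {Cedar, Easton, Alder}: 28 + 61 = 89
  {Cedar, Knoll} + {Easton, Alder}: 50 + 51 = 101
  {Easton, Knoll} + {Cedar, Alder}: 51 + 50 = 101
  … (7 splits in total)
Best: vehicle 1 Hadley → Easton → Hadley = 36; vehicle 2 Hadley → Cedar → Alder → Knoll → Hadley = 50; combined 86.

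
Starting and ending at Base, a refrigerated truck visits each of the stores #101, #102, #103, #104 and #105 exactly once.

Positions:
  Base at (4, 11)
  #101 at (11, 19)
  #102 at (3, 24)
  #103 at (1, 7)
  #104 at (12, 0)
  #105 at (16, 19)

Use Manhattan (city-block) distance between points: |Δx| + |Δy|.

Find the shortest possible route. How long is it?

Base-#101-#102-#103-#104-#105-Base: 15+13+19+18+23+20 = 108
Base-#101-#102-#103-#105-#104-Base: 15+13+19+27+23+19 = 116
Base-#101-#102-#104-#103-#105-Base: 15+13+33+18+27+20 = 126
Base-#101-#102-#104-#105-#103-Base: 15+13+33+23+27+7 = 118
Base-#101-#102-#105-#103-#104-Base: 15+13+18+27+18+19 = 110
Base-#101-#102-#105-#104-#103-Base: 15+13+18+23+18+7 = 94
Base-#101-#103-#102-#104-#105-Base: 15+22+19+33+23+20 = 132
Base-#101-#103-#102-#105-#104-Base: 15+22+19+18+23+19 = 116
Base-#101-#103-#104-#102-#105-Base: 15+22+18+33+18+20 = 126
Base-#101-#103-#104-#105-#102-Base: 15+22+18+23+18+14 = 110
Base-#101-#103-#105-#102-#104-Base: 15+22+27+18+33+19 = 134
Base-#101-#103-#105-#104-#102-Base: 15+22+27+23+33+14 = 134
Base-#101-#104-#102-#103-#105-Base: 15+20+33+19+27+20 = 134
Base-#101-#104-#102-#105-#103-Base: 15+20+33+18+27+7 = 120
… (46 more)
Base-#102-#101-#105-#104-#103-Base: 14+13+5+23+18+7 = 80  ← best
The minimum is 80.
One optimal route: Base → #102 → #101 → #105 → #104 → #103 → Base (or its reverse).

Shortest round trip = 80.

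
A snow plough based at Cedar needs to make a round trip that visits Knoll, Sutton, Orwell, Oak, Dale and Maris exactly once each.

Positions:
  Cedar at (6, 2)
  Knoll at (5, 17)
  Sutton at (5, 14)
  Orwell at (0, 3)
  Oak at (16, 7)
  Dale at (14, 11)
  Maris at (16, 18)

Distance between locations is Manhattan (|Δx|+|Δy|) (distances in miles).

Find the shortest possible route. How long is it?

Minimum total distance: 68 miles.

There are 360 distinct closed tours to check (reversals are equivalent).
Cedar → Knoll → Sutton → Orwell → Oak → Dale → Maris → Cedar: 16+3+16+20+6+9+26 = 96
Cedar → Knoll → Sutton → Orwell → Oak → Maris → Dale → Cedar: 16+3+16+20+11+9+17 = 92
Cedar → Knoll → Sutton → Orwell → Dale → Oak → Maris → Cedar: 16+3+16+22+6+11+26 = 100
Cedar → Knoll → Sutton → Orwell → Dale → Maris → Oak → Cedar: 16+3+16+22+9+11+15 = 92
Cedar → Knoll → Sutton → Orwell → Maris → Oak → Dale → Cedar: 16+3+16+31+11+6+17 = 100
Cedar → Knoll → Sutton → Orwell → Maris → Dale → Oak → Cedar: 16+3+16+31+9+6+15 = 96
Cedar → Knoll → Sutton → Oak → Orwell → Dale → Maris → Cedar: 16+3+18+20+22+9+26 = 114
Cedar → Knoll → Sutton → Oak → Orwell → Maris → Dale → Cedar: 16+3+18+20+31+9+17 = 114
… (352 more)
Cedar → Orwell → Sutton → Knoll → Maris → Dale → Oak → Cedar: 7+16+3+12+9+6+15 = 68  ← best
The minimum is 68.
One optimal route: Cedar → Orwell → Sutton → Knoll → Maris → Dale → Oak → Cedar (or its reverse).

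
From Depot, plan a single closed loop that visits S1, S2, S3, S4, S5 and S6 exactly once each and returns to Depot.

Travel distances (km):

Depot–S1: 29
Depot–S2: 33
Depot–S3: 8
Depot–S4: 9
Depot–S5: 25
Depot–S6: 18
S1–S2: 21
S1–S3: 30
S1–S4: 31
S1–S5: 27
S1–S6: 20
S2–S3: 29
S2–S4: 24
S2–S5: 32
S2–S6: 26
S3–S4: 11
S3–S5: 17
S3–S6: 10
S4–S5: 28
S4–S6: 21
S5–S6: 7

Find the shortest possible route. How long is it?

106 km — the shortest possible round trip.

Depot-S1-S2-S3-S4-S5-S6-Depot: 29+21+29+11+28+7+18 = 143
Depot-S1-S2-S3-S4-S6-S5-Depot: 29+21+29+11+21+7+25 = 143
Depot-S1-S2-S3-S5-S4-S6-Depot: 29+21+29+17+28+21+18 = 163
Depot-S1-S2-S3-S5-S6-S4-Depot: 29+21+29+17+7+21+9 = 133
Depot-S1-S2-S3-S6-S4-S5-Depot: 29+21+29+10+21+28+25 = 163
Depot-S1-S2-S3-S6-S5-S4-Depot: 29+21+29+10+7+28+9 = 133
Depot-S1-S2-S4-S3-S5-S6-Depot: 29+21+24+11+17+7+18 = 127
Depot-S1-S2-S4-S3-S6-S5-Depot: 29+21+24+11+10+7+25 = 127
… (352 more)
Depot-S3-S5-S6-S1-S2-S4-Depot: 8+17+7+20+21+24+9 = 106  ← best
The minimum is 106.
One optimal route: Depot → S3 → S5 → S6 → S1 → S2 → S4 → Depot (or its reverse).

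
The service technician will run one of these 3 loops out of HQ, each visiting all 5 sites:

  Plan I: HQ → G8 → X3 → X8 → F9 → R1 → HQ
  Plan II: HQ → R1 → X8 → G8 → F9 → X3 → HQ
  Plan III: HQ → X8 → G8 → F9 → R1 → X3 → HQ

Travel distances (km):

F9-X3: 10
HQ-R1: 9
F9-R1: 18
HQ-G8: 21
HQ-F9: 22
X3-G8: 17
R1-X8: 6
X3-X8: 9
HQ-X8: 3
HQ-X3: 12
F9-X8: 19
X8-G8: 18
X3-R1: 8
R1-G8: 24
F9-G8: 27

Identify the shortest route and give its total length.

Plan I: 21 + 17 + 9 + 19 + 18 + 9 = 93
Plan II: 9 + 6 + 18 + 27 + 10 + 12 = 82
Plan III: 3 + 18 + 27 + 18 + 8 + 12 = 86

Shortest is Plan II, total 82 km.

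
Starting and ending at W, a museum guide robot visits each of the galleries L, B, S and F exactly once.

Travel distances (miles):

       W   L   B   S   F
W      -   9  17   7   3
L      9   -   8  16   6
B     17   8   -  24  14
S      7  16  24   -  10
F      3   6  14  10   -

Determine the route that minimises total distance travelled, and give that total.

Minimum total distance: 48 miles.

With 4 stops there are 4!/2 = 12 distinct round trips (a route and its reverse cost the same).
W-L-B-S-F-W: 9+8+24+10+3 = 54
W-L-B-F-S-W: 9+8+14+10+7 = 48
W-L-S-B-F-W: 9+16+24+14+3 = 66
W-L-S-F-B-W: 9+16+10+14+17 = 66
W-L-F-B-S-W: 9+6+14+24+7 = 60
W-L-F-S-B-W: 9+6+10+24+17 = 66
W-B-L-S-F-W: 17+8+16+10+3 = 54
W-B-L-F-S-W: 17+8+6+10+7 = 48
W-B-S-L-F-W: 17+24+16+6+3 = 66
W-B-F-L-S-W: 17+14+6+16+7 = 60
W-S-L-B-F-W: 7+16+8+14+3 = 48
W-S-B-L-F-W: 7+24+8+6+3 = 48
The minimum is 48.
One optimal route: W → L → B → F → S → W (or its reverse).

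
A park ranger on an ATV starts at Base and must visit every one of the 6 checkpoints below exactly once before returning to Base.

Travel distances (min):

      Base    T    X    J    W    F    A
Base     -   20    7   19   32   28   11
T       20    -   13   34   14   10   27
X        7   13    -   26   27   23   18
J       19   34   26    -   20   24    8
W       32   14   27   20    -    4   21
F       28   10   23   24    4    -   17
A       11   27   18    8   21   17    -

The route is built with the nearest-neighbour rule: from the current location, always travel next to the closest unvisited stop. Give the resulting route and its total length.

From Base: distances to unvisited — X=7, A=11, J=19, T=20, F=28, W=32. Nearest is X (7).
From X: distances to unvisited — T=13, A=18, F=23, J=26, W=27. Nearest is T (13).
From T: distances to unvisited — F=10, W=14, A=27, J=34. Nearest is F (10).
From F: distances to unvisited — W=4, A=17, J=24. Nearest is W (4).
From W: distances to unvisited — J=20, A=21. Nearest is J (20).
From J: distances to unvisited — A=8. Nearest is A (8).
Return A→Base: 11.
Total = 7 + 13 + 10 + 4 + 20 + 8 + 11 = 73.

73 min along Base → X → T → F → W → J → A → Base.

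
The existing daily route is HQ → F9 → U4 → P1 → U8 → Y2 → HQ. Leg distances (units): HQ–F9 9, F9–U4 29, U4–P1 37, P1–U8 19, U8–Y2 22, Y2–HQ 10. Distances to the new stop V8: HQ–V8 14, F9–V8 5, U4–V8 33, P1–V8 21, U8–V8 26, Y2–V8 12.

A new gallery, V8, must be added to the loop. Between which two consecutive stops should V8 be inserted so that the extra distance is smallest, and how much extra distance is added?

Insertion cost between consecutive stops i–j is d(i,V8) + d(V8,j) − d(i,j):
  between HQ and F9: 14 + 5 − 9 = 10
  between F9 and U4: 5 + 33 − 29 = 9
  between U4 and P1: 33 + 21 − 37 = 17
  between P1 and U8: 21 + 26 − 19 = 28
  between U8 and Y2: 26 + 12 − 22 = 16
  between Y2 and HQ: 12 + 14 − 10 = 16
Cheapest insertion is between F9 and U4, adding 9.
New total = 126 + 9 = 135.

Minimum extra distance: 9, inserting V8 between F9 and U4.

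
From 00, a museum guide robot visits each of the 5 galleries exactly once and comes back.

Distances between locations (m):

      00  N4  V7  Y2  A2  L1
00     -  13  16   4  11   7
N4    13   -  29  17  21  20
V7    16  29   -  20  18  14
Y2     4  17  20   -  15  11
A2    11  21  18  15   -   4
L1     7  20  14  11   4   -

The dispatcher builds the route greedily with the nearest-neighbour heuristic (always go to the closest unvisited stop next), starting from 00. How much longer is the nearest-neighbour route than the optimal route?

The nearest-neighbour route is 3 m longer than optimal.

00: Y2=4, L1=7, A2=11, N4=13, V7=16 ⇒ Y2
Y2: L1=11, A2=15, N4=17, V7=20 ⇒ L1
L1: A2=4, V7=14, N4=20 ⇒ A2
A2: V7=18, N4=21 ⇒ V7
V7: N4=29 ⇒ N4
NN route 00 → Y2 → L1 → A2 → V7 → N4 → 00 costs 79.
Optimal: 00 → N4 → A2 → L1 → V7 → Y2 → 00 costs 76 (by enumerating all 60 distinct tours).
Excess = 79 − 76 = 3.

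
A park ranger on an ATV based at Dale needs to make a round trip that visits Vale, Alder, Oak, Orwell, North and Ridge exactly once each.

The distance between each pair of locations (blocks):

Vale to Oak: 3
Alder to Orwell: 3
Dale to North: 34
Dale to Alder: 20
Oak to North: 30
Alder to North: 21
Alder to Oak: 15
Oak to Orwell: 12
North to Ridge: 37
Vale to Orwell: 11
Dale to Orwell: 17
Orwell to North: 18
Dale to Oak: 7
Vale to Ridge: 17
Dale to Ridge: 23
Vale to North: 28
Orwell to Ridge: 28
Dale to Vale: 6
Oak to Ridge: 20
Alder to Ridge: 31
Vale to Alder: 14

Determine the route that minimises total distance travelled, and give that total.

Shortest round trip = 103 blocks.

There are 360 distinct closed tours to check (reversals are equivalent).
Dale - Vale - Alder - Oak - Orwell - North - Ridge - Dale: 6+14+15+12+18+37+23 = 125
Dale - Vale - Alder - Oak - Orwell - Ridge - North - Dale: 6+14+15+12+28+37+34 = 146
Dale - Vale - Alder - Oak - North - Orwell - Ridge - Dale: 6+14+15+30+18+28+23 = 134
Dale - Vale - Alder - Oak - North - Ridge - Orwell - Dale: 6+14+15+30+37+28+17 = 147
Dale - Vale - Alder - Oak - Ridge - Orwell - North - Dale: 6+14+15+20+28+18+34 = 135
Dale - Vale - Alder - Oak - Ridge - North - Orwell - Dale: 6+14+15+20+37+18+17 = 127
Dale - Vale - Alder - Orwell - Oak - North - Ridge - Dale: 6+14+3+12+30+37+23 = 125
Dale - Vale - Alder - Orwell - Oak - Ridge - North - Dale: 6+14+3+12+20+37+34 = 126
… (352 more)
Dale - Vale - Ridge - North - Alder - Orwell - Oak - Dale: 6+17+37+21+3+12+7 = 103  ← best
The minimum is 103.
One optimal route: Dale → Vale → Ridge → North → Alder → Orwell → Oak → Dale (or its reverse).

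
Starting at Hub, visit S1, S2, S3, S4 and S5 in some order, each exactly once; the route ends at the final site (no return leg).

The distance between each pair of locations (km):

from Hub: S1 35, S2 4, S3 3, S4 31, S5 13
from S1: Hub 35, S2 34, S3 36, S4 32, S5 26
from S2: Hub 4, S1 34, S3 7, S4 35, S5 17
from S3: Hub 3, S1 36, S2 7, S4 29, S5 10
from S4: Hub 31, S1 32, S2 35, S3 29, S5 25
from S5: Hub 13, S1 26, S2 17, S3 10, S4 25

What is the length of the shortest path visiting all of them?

Shortest open route: 78 km.

There are 5! = 120 possible orderings.
Hub - S1 - S2 - S3 - S4 - S5: 35+34+7+29+25 = 130
Hub - S1 - S2 - S3 - S5 - S4: 35+34+7+10+25 = 111
Hub - S1 - S2 - S4 - S3 - S5: 35+34+35+29+10 = 143
Hub - S1 - S2 - S4 - S5 - S3: 35+34+35+25+10 = 139
Hub - S1 - S2 - S5 - S3 - S4: 35+34+17+10+29 = 125
Hub - S1 - S2 - S5 - S4 - S3: 35+34+17+25+29 = 140
Hub - S1 - S3 - S2 - S4 - S5: 35+36+7+35+25 = 138
Hub - S1 - S3 - S2 - S5 - S4: 35+36+7+17+25 = 120
Hub - S1 - S3 - S4 - S2 - S5: 35+36+29+35+17 = 152
Hub - S1 - S3 - S4 - S5 - S2: 35+36+29+25+17 = 142
Hub - S1 - S3 - S5 - S2 - S4: 35+36+10+17+35 = 133
Hub - S1 - S3 - S5 - S4 - S2: 35+36+10+25+35 = 141
Hub - S1 - S4 - S2 - S3 - S5: 35+32+35+7+10 = 119
Hub - S1 - S4 - S2 - S5 - S3: 35+32+35+17+10 = 129
… (106 more)
Hub - S2 - S3 - S5 - S4 - S1: 4+7+10+25+32 = 78  ← best
The minimum is 78.
One shortest path: Hub → S2 → S3 → S5 → S4 → S1.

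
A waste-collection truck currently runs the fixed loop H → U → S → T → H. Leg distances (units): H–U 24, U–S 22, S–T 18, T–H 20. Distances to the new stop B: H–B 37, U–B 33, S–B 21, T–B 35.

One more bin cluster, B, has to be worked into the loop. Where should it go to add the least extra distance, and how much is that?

+32 — insert B between U and S.

Insertion cost between consecutive stops i–j is d(i,B) + d(B,j) − d(i,j):
  between H and U: 37 + 33 − 24 = 46
  between U and S: 33 + 21 − 22 = 32
  between S and T: 21 + 35 − 18 = 38
  between T and H: 35 + 37 − 20 = 52
Cheapest insertion is between U and S, adding 32.
New total = 84 + 32 = 116.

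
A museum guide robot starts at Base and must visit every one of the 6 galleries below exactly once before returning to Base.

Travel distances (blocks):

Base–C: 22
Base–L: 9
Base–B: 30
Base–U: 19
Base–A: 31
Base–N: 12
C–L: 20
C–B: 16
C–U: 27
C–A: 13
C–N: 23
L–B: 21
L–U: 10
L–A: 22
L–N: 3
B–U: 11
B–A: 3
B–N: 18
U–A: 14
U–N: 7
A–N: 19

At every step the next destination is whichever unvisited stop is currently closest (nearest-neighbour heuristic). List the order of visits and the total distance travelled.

Nearest-neighbour total = 68 blocks; route Base → L → N → U → B → A → C → Base.

Base → [L:9 / N:12 / U:19 / C:22 / B:30 / A:31] → L (9)
L → [N:3 / U:10 / C:20 / B:21 / A:22] → N (3)
N → [U:7 / B:18 / A:19 / C:23] → U (7)
U → [B:11 / A:14 / C:27] → B (11)
B → [A:3 / C:16] → A (3)
A → [C:13] → C (13)
Return C→Base: 22.
Total = 9 + 3 + 7 + 11 + 3 + 13 + 22 = 68.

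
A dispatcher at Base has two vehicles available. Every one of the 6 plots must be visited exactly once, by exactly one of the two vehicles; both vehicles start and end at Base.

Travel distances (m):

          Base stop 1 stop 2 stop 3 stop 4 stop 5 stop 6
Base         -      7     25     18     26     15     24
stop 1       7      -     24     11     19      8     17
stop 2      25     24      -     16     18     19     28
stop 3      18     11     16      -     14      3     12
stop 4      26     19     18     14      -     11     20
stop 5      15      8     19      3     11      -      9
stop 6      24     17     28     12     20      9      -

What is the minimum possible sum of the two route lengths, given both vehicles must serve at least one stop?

Minimum combined distance: 107 m.

Try each way of splitting the stops between the two vehicles (each non-empty) and, for each split, find the best tour for each vehicle:
  {stop 1} + {stop 2, stop 3, stop 4, stop 5, stop 6}: 14 + 93 = 107
  {stop 2} + {stop 1, stop 3, stop 4, stop 5, stop 6}: 50 + 76 = 126
  {stop 1, stop 2} + {stop 3, stop 4, stop 5, stop 6}: 56 + 76 = 132
  {stop 3} + {stop 1, stop 2, stop 4, stop 5, stop 6}: 36 + 87 = 123
  {stop 1, stop 3} + {stop 2, stop 4, stop 5, stop 6}: 36 + 87 = 123
  {stop 2, stop 3} + {stop 1, stop 4, stop 5, stop 6}: 59 + 70 = 129
  … (31 splits in total)
Best: vehicle 1 Base → stop 1 → Base = 14; vehicle 2 Base → stop 2 → stop 4 → stop 3 → stop 5 → stop 6 → Base = 93; combined 107.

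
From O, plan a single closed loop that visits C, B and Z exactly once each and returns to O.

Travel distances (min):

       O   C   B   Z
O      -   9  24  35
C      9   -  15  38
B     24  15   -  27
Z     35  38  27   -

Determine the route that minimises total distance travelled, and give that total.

Shortest round trip = 86 min.

There are 3 distinct closed tours to check (reversals are equivalent).
O→C→B→Z→O: 9+15+27+35 = 86
O→C→Z→B→O: 9+38+27+24 = 98
O→B→C→Z→O: 24+15+38+35 = 112
The minimum is 86.
One optimal route: O → C → B → Z → O (or its reverse).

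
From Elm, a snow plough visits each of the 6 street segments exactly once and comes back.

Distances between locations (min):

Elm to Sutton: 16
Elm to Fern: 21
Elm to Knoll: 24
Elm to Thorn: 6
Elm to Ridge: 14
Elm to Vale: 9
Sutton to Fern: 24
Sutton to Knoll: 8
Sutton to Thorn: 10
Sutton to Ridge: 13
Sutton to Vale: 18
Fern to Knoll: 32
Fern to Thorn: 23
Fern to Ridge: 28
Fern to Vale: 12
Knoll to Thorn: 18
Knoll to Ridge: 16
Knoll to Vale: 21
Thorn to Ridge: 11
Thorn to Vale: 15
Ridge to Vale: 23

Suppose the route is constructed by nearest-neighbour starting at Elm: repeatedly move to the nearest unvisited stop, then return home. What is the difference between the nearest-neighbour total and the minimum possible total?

Elm: Thorn=6, Vale=9, Ridge=14, Sutton=16, Fern=21, Knoll=24 ⇒ Thorn
Thorn: Sutton=10, Ridge=11, Vale=15, Knoll=18, Fern=23 ⇒ Sutton
Sutton: Knoll=8, Ridge=13, Vale=18, Fern=24 ⇒ Knoll
Knoll: Ridge=16, Vale=21, Fern=32 ⇒ Ridge
Ridge: Vale=23, Fern=28 ⇒ Vale
Vale: Fern=12 ⇒ Fern
NN route Elm → Thorn → Sutton → Knoll → Ridge → Vale → Fern → Elm costs 96.
Optimal: Elm → Thorn → Ridge → Knoll → Sutton → Fern → Vale → Elm costs 86 (by enumerating all 360 distinct tours).
Excess = 96 − 86 = 10.

10 min longer than the optimal tour.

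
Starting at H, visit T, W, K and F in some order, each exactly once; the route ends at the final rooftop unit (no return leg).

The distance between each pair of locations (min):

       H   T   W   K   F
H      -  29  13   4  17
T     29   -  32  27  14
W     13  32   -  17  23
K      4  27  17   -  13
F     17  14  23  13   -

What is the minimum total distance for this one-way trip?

Minimum one-way distance = 57 min.

There are 4! = 24 possible orderings.
H→T→W→K→F: 29+32+17+13 = 91
H→T→W→F→K: 29+32+23+13 = 97
H→T→K→W→F: 29+27+17+23 = 96
H→T→K→F→W: 29+27+13+23 = 92
H→T→F→W→K: 29+14+23+17 = 83
H→T→F→K→W: 29+14+13+17 = 73
H→W→T→K→F: 13+32+27+13 = 85
H→W→T→F→K: 13+32+14+13 = 72
H→W→K→T→F: 13+17+27+14 = 71
H→W→K→F→T: 13+17+13+14 = 57
H→W→F→T→K: 13+23+14+27 = 77
H→W→F→K→T: 13+23+13+27 = 76
H→K→T→W→F: 4+27+32+23 = 86
H→K→T→F→W: 4+27+14+23 = 68
… (10 more)
The minimum is 57.
One shortest path: H → W → K → F → T.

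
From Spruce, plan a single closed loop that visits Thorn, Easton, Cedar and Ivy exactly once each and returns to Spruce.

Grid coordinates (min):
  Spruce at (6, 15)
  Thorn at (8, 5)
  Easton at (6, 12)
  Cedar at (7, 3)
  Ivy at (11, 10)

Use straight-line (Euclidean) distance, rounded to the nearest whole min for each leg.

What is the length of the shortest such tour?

There are 12 distinct closed tours to check (reversals are equivalent).
Spruce → Thorn → Easton → Cedar → Ivy → Spruce: 10+7+9+8+7 = 41
Spruce → Thorn → Easton → Ivy → Cedar → Spruce: 10+7+5+8+12 = 42
Spruce → Thorn → Cedar → Easton → Ivy → Spruce: 10+2+9+5+7 = 33
Spruce → Thorn → Cedar → Ivy → Easton → Spruce: 10+2+8+5+3 = 28
Spruce → Thorn → Ivy → Easton → Cedar → Spruce: 10+6+5+9+12 = 42
Spruce → Thorn → Ivy → Cedar → Easton → Spruce: 10+6+8+9+3 = 36
Spruce → Easton → Thorn → Cedar → Ivy → Spruce: 3+7+2+8+7 = 27
Spruce → Easton → Thorn → Ivy → Cedar → Spruce: 3+7+6+8+12 = 36
Spruce → Easton → Cedar → Thorn → Ivy → Spruce: 3+9+2+6+7 = 27
Spruce → Easton → Ivy → Thorn → Cedar → Spruce: 3+5+6+2+12 = 28
Spruce → Cedar → Thorn → Easton → Ivy → Spruce: 12+2+7+5+7 = 33
Spruce → Cedar → Easton → Thorn → Ivy → Spruce: 12+9+7+6+7 = 41
The minimum is 27.
One optimal route: Spruce → Easton → Thorn → Cedar → Ivy → Spruce (or its reverse).

27 min — the shortest possible round trip.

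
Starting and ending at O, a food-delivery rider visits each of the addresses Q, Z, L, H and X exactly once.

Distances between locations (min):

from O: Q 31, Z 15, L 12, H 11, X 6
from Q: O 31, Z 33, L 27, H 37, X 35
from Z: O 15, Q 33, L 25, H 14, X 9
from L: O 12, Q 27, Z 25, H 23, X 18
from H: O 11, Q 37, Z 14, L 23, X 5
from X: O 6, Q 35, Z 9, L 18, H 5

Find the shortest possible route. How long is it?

97 min — the shortest possible round trip.

With 5 stops there are 5!/2 = 60 distinct round trips (a route and its reverse cost the same).
O - Q - Z - L - H - X - O: 31+33+25+23+5+6 = 123
O - Q - Z - L - X - H - O: 31+33+25+18+5+11 = 123
O - Q - Z - H - L - X - O: 31+33+14+23+18+6 = 125
O - Q - Z - H - X - L - O: 31+33+14+5+18+12 = 113
O - Q - Z - X - L - H - O: 31+33+9+18+23+11 = 125
O - Q - Z - X - H - L - O: 31+33+9+5+23+12 = 113
O - Q - L - Z - H - X - O: 31+27+25+14+5+6 = 108
O - Q - L - Z - X - H - O: 31+27+25+9+5+11 = 108
O - Q - L - H - Z - X - O: 31+27+23+14+9+6 = 110
O - Q - L - H - X - Z - O: 31+27+23+5+9+15 = 110
O - Q - L - X - Z - H - O: 31+27+18+9+14+11 = 110
O - Q - L - X - H - Z - O: 31+27+18+5+14+15 = 110
O - Q - H - Z - L - X - O: 31+37+14+25+18+6 = 131
O - Q - H - Z - X - L - O: 31+37+14+9+18+12 = 121
… (46 more)
O - L - Q - Z - H - X - O: 12+27+33+14+5+6 = 97  ← best
The minimum is 97.
One optimal route: O → L → Q → Z → H → X → O (or its reverse).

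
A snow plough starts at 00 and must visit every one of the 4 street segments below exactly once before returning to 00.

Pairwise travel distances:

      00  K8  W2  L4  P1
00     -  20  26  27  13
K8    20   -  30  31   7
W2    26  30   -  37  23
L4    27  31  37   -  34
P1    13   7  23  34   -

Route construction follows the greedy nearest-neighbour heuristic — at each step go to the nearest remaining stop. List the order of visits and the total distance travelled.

Nearest-neighbour total = 114; route 00 → P1 → K8 → W2 → L4 → 00.

00 → [P1:13 / K8:20 / W2:26 / L4:27] → P1 (13)
P1 → [K8:7 / W2:23 / L4:34] → K8 (7)
K8 → [W2:30 / L4:31] → W2 (30)
W2 → [L4:37] → L4 (37)
Return L4→00: 27.
Total = 13 + 7 + 30 + 37 + 27 = 114.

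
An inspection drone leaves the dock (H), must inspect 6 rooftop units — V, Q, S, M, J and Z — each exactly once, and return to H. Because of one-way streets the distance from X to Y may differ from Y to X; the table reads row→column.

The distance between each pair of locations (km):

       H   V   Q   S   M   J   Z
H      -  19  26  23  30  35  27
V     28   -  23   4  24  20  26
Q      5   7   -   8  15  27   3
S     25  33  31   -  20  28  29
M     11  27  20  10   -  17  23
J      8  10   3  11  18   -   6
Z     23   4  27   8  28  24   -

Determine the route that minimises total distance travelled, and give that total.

H - V - Q - S - M - J - Z - H: 19+23+8+20+17+6+23 = 116
H - V - Q - S - M - Z - J - H: 19+23+8+20+23+24+8 = 125
H - V - Q - S - J - M - Z - H: 19+23+8+28+18+23+23 = 142
H - V - Q - S - J - Z - M - H: 19+23+8+28+6+28+11 = 123
H - V - Q - S - Z - M - J - H: 19+23+8+29+28+17+8 = 132
H - V - Q - S - Z - J - M - H: 19+23+8+29+24+18+11 = 132
H - V - Q - M - S - J - Z - H: 19+23+15+10+28+6+23 = 124
H - V - Q - M - S - Z - J - H: 19+23+15+10+29+24+8 = 128
… (712 more)
H - J - Q - Z - V - S - M - H: 35+3+3+4+4+20+11 = 80  ← best
The minimum is 80.
One optimal route: H → J → Q → Z → V → S → M → H.

Minimum total distance: 80 km.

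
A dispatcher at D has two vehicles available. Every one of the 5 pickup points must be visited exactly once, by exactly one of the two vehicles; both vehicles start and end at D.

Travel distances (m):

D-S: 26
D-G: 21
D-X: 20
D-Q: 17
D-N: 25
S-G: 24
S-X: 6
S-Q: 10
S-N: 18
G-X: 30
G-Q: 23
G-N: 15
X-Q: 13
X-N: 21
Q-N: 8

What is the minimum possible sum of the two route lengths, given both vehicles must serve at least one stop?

Minimum combined distance: 111 m.

There are 2^4 − 1 = 15 ways to divide the 5 stops into two non-empty groups. For each, the best each vehicle can do is its own shortest tour through its group:
  {S} + {G, X, Q, N}: 52 + 77 = 129
  {G} + {S, X, Q, N}: 42 + 69 = 111
  {S, G} + {X, Q, N}: 71 + 66 = 137
  {X} + {S, G, Q, N}: 40 + 80 = 120
  {S, X} + {G, Q, N}: 52 + 61 = 113
  {G, X} + {S, Q, N}: 71 + 69 = 140
  … (15 splits in total)
Best: vehicle 1 D → G → D = 42; vehicle 2 D → X → S → Q → N → D = 69; combined 111.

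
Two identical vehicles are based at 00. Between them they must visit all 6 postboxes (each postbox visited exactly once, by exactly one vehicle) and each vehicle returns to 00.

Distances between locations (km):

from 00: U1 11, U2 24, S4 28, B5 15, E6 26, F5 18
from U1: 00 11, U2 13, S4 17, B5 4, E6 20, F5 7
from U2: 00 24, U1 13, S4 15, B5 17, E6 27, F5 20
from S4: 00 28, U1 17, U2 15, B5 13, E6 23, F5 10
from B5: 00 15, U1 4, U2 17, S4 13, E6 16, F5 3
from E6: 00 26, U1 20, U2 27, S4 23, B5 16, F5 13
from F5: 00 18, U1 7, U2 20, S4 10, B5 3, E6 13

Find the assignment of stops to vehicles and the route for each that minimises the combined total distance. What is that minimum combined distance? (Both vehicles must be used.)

115 km — the smallest possible combined total.

Try each way of splitting the stops between the two vehicles (each non-empty) and, for each split, find the best tour for each vehicle:
  {U1} + {U2, S4, B5, E6, F5}: 22 + 93 = 115
  {U2} + {U1, S4, B5, E6, F5}: 48 + 77 = 125
  {U1, U2} + {S4, B5, E6, F5}: 48 + 77 = 125
  {S4} + {U1, U2, B5, E6, F5}: 56 + 82 = 138
  {U1, S4} + {U2, B5, E6, F5}: 56 + 82 = 138
  {U2, S4} + {U1, B5, E6, F5}: 67 + 57 = 124
  … (31 splits in total)
Best: vehicle 1 00 → U1 → 00 = 22; vehicle 2 00 → U2 → S4 → E6 → F5 → B5 → 00 = 93; combined 115.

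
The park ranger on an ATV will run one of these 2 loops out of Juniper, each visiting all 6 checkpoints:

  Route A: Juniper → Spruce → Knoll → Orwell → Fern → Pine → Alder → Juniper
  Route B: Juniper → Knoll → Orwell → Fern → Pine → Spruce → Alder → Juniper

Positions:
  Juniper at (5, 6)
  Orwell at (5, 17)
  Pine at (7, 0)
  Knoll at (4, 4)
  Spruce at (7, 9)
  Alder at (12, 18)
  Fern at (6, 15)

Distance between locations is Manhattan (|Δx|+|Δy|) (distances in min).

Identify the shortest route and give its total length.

Route A: 5 + 8 + 14 + 3 + 16 + 23 + 19 = 88
Route B: 3 + 14 + 3 + 16 + 9 + 14 + 19 = 78

78 min — Route B is the shortest.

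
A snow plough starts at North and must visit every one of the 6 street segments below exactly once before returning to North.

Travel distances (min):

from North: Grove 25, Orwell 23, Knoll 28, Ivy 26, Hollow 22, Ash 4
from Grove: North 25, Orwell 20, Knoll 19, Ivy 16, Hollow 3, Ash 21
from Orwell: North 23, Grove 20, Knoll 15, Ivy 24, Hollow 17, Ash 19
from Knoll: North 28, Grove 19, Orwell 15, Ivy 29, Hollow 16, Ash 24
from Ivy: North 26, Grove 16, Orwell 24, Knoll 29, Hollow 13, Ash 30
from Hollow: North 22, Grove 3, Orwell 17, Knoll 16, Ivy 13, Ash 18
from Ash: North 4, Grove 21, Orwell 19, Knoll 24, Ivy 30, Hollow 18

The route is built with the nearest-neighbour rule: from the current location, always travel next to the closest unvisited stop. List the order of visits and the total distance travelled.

108 min along North → Ash → Hollow → Grove → Ivy → Orwell → Knoll → North.

North → [Ash:4 / Hollow:22 / Orwell:23 / Grove:25 / Ivy:26 / Knoll:28] → Ash (4)
Ash → [Hollow:18 / Orwell:19 / Grove:21 / Knoll:24 / Ivy:30] → Hollow (18)
Hollow → [Grove:3 / Ivy:13 / Knoll:16 / Orwell:17] → Grove (3)
Grove → [Ivy:16 / Knoll:19 / Orwell:20] → Ivy (16)
Ivy → [Orwell:24 / Knoll:29] → Orwell (24)
Orwell → [Knoll:15] → Knoll (15)
Return Knoll→North: 28.
Total = 4 + 18 + 3 + 16 + 24 + 15 + 28 = 108.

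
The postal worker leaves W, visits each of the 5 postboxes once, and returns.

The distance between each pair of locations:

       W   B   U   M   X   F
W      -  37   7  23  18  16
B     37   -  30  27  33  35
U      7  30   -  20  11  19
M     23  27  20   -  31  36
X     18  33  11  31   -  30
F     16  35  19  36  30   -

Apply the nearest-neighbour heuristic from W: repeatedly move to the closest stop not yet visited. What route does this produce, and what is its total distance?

W → [U:7 / F:16 / X:18 / M:23 / B:37] → U (7)
U → [X:11 / F:19 / M:20 / B:30] → X (11)
X → [F:30 / M:31 / B:33] → F (30)
F → [B:35 / M:36] → B (35)
B → [M:27] → M (27)
Return M→W: 23.
Total = 7 + 11 + 30 + 35 + 27 + 23 = 133.

Total distance 133 via the nearest-neighbour route W → U → X → F → B → M → W.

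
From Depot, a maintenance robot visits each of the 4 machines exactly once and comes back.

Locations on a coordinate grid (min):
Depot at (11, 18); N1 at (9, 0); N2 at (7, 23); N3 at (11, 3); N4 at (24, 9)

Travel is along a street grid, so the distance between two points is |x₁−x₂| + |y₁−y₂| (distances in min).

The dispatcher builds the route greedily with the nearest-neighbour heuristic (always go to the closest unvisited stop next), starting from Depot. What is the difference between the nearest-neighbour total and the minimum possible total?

Depot: N2=9, N3=15, N1=20, N4=22 ⇒ N2
N2: N3=24, N1=25, N4=31 ⇒ N3
N3: N1=5, N4=19 ⇒ N1
N1: N4=24 ⇒ N4
NN route Depot → N2 → N3 → N1 → N4 → Depot costs 84.
Optimal: Depot → N2 → N1 → N3 → N4 → Depot costs 80 (by enumerating all 12 distinct tours).
Excess = 84 − 80 = 4.

4 min longer than the optimal tour.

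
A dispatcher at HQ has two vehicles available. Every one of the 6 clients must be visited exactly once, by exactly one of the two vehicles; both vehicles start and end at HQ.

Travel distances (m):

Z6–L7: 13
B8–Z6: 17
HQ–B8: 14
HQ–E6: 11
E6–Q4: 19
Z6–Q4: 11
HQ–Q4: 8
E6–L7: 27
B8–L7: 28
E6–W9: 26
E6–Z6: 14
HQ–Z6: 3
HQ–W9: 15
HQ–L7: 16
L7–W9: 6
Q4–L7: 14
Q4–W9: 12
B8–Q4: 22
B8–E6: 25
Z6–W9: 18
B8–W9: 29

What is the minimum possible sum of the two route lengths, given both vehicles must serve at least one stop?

Check every non-empty split of the stops between the two vehicles; for each half take its own optimal tour:
  {B8} + {E6, Z6, Q4, L7, W9}: 28 + 64 = 92
  {E6} + {B8, Z6, Q4, L7, W9}: 22 + 70 = 92
  {B8, E6} + {Z6, Q4, L7, W9}: 50 + 42 = 92
  {Z6} + {B8, E6, Q4, L7, W9}: 6 + 90 = 96
  {B8, Z6} + {E6, Q4, L7, W9}: 34 + 64 = 98
  {E6, Z6} + {B8, Q4, L7, W9}: 28 + 68 = 96
  … (31 splits in total)
Best: vehicle 1 HQ → B8 → HQ = 28; vehicle 2 HQ → E6 → Z6 → L7 → W9 → Q4 → HQ = 64; combined 92.

92 m — the smallest possible combined total.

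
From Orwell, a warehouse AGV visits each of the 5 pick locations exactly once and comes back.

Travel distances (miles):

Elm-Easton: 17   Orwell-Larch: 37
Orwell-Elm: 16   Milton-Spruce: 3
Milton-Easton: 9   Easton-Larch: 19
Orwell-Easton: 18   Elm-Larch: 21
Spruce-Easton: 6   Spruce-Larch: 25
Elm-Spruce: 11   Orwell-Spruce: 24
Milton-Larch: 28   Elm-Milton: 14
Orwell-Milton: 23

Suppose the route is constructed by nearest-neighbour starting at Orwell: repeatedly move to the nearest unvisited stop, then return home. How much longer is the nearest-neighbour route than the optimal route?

From Orwell: Elm=16, Easton=18, Milton=23, Spruce=24, Larch=37 → choose Elm (16).
From Elm: Spruce=11, Milton=14, Easton=17, Larch=21 → choose Spruce (11).
From Spruce: Milton=3, Easton=6, Larch=25 → choose Milton (3).
From Milton: Easton=9, Larch=28 → choose Easton (9).
From Easton: Larch=19 → choose Larch (19).
NN route Orwell → Elm → Spruce → Milton → Easton → Larch → Orwell costs 95.
Optimal: Orwell → Elm → Larch → Easton → Spruce → Milton → Orwell costs 88 (by enumerating all 60 distinct tours).
Excess = 95 − 88 = 7.

7 miles longer than the optimal tour.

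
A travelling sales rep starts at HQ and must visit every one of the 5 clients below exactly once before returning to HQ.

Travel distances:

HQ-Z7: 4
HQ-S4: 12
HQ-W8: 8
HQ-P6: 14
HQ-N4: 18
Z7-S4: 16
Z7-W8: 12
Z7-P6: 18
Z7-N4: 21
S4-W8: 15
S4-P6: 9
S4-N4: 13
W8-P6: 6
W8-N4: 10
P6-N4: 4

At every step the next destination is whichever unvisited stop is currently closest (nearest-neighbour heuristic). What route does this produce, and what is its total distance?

At HQ the remaining stops are Z7 4, W8 8, S4 12, P6 14, N4 18; go to Z7.
At Z7 the remaining stops are W8 12, S4 16, P6 18, N4 21; go to W8.
At W8 the remaining stops are P6 6, N4 10, S4 15; go to P6.
At P6 the remaining stops are N4 4, S4 9; go to N4.
At N4 the remaining stops are S4 13; go to S4.
Return S4→HQ: 12.
Total = 4 + 12 + 6 + 4 + 13 + 12 = 51.

Total distance 51 via the nearest-neighbour route HQ → Z7 → W8 → P6 → N4 → S4 → HQ.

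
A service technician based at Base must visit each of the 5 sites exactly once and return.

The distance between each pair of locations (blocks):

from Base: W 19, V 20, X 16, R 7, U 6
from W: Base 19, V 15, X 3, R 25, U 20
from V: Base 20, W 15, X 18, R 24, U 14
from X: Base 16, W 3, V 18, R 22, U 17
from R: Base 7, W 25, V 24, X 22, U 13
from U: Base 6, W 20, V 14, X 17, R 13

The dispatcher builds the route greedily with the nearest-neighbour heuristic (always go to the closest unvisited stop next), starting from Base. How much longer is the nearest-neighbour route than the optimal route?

Excess over optimum: 12 blocks.

From Base: U=6, R=7, X=16, W=19, V=20 → choose U (6).
From U: R=13, V=14, X=17, W=20 → choose R (13).
From R: X=22, V=24, W=25 → choose X (22).
From X: W=3, V=18 → choose W (3).
From W: V=15 → choose V (15).
NN route Base → U → R → X → W → V → Base costs 79.
Optimal: Base → R → X → W → V → U → Base costs 67 (by enumerating all 60 distinct tours).
Excess = 79 − 67 = 12.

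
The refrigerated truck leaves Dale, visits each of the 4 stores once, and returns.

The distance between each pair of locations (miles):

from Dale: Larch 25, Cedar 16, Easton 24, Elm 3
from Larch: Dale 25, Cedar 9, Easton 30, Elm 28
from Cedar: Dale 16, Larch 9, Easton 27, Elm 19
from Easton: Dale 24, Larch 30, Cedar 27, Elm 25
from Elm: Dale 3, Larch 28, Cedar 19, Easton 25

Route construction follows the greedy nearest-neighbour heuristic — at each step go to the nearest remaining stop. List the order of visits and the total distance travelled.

Dale → [Elm:3 / Cedar:16 / Easton:24 / Larch:25] → Elm (3)
Elm → [Cedar:19 / Easton:25 / Larch:28] → Cedar (19)
Cedar → [Larch:9 / Easton:27] → Larch (9)
Larch → [Easton:30] → Easton (30)
Return Easton→Dale: 24.
Total = 3 + 19 + 9 + 30 + 24 = 85.

Total distance 85 miles via the nearest-neighbour route Dale → Elm → Cedar → Larch → Easton → Dale.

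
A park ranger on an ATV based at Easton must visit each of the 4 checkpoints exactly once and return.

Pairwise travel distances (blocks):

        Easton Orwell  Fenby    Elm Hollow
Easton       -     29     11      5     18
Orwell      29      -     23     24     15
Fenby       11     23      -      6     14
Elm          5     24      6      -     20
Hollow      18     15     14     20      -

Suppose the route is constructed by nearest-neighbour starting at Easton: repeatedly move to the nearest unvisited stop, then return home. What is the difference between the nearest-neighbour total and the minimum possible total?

Easton: Elm=5, Fenby=11, Hollow=18, Orwell=29 ⇒ Elm
Elm: Fenby=6, Hollow=20, Orwell=24 ⇒ Fenby
Fenby: Hollow=14, Orwell=23 ⇒ Hollow
Hollow: Orwell=15 ⇒ Orwell
NN route Easton → Elm → Fenby → Hollow → Orwell → Easton costs 69.
Optimal: Easton → Elm → Fenby → Orwell → Hollow → Easton costs 67 (by enumerating all 12 distinct tours).
Excess = 69 − 67 = 2.

2 blocks longer than the optimal tour.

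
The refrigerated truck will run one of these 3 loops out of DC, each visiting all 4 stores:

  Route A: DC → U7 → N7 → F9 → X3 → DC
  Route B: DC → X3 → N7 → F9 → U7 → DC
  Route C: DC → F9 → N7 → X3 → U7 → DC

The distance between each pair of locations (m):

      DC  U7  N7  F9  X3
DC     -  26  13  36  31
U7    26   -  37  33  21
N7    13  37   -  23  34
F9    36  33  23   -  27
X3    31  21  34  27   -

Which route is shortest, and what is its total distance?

Route A: 26 + 37 + 23 + 27 + 31 = 144
Route B: 31 + 34 + 23 + 33 + 26 = 147
Route C: 36 + 23 + 34 + 21 + 26 = 140

Shortest is Route C, total 140 m.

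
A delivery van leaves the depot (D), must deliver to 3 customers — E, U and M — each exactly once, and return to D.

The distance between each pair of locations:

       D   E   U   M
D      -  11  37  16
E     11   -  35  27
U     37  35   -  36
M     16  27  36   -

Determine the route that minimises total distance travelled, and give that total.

98 — the shortest possible round trip.

D→E→U→M→D: 11+35+36+16 = 98
D→E→M→U→D: 11+27+36+37 = 111
D→U→E→M→D: 37+35+27+16 = 115
The minimum is 98.
One optimal route: D → E → U → M → D (or its reverse).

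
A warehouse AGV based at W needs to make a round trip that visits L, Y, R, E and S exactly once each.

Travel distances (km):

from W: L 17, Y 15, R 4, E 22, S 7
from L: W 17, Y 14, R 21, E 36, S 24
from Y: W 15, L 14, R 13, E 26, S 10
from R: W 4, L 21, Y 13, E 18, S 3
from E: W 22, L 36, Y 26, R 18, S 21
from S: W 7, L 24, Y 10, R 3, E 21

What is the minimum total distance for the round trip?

There are 60 distinct closed tours to check (reversals are equivalent).
W - L - Y - R - E - S - W: 17+14+13+18+21+7 = 90
W - L - Y - R - S - E - W: 17+14+13+3+21+22 = 90
W - L - Y - E - R - S - W: 17+14+26+18+3+7 = 85
W - L - Y - E - S - R - W: 17+14+26+21+3+4 = 85
W - L - Y - S - R - E - W: 17+14+10+3+18+22 = 84
W - L - Y - S - E - R - W: 17+14+10+21+18+4 = 84
W - L - R - Y - E - S - W: 17+21+13+26+21+7 = 105
W - L - R - Y - S - E - W: 17+21+13+10+21+22 = 104
W - L - R - E - Y - S - W: 17+21+18+26+10+7 = 99
W - L - R - E - S - Y - W: 17+21+18+21+10+15 = 102
W - L - R - S - Y - E - W: 17+21+3+10+26+22 = 99
W - L - R - S - E - Y - W: 17+21+3+21+26+15 = 103
W - L - E - Y - R - S - W: 17+36+26+13+3+7 = 102
W - L - E - Y - S - R - W: 17+36+26+10+3+4 = 96
… (46 more)
The minimum is 84.
One optimal route: W → L → Y → S → R → E → W (or its reverse).

Shortest round trip = 84 km.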